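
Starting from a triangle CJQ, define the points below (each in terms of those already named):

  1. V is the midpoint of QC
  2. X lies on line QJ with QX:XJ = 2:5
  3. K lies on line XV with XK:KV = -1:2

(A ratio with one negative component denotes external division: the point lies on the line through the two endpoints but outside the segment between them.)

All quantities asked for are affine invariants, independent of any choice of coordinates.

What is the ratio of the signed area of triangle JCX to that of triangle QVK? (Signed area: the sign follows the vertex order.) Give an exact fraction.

Assign C = (0, 0), J = (1, 0), Q = (0, 1) — the answer is frame-independent, so this choice is without loss of generality.
1. V is the midpoint of QC ⇒ V = (0, 1/2)
2. X lies on line QJ with QX:XJ = 2:5 ⇒ X = (2/7, 5/7)
3. K lies on line XV with XK:KV = -1:2 ⇒ K = (4/7, 13/14)
2·[JCX] = -5/7, 2·[QVK] = 2/7
[JCX]:[QVK] = -5/7:2/7 = -5/2

[JCX]:[QVK] = -5/2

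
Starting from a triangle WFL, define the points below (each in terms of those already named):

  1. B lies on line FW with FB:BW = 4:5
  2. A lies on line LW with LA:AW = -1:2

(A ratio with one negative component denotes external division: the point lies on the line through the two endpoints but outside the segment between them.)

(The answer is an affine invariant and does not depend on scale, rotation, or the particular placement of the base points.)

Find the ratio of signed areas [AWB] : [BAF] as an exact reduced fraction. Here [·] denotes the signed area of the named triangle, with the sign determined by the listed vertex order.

Assign W = (0, 0), F = (1, 0), L = (0, 1) — the answer is frame-independent, so this choice is without loss of generality.
1. B lies on line FW with FB:BW = 4:5 ⇒ B = (5/9, 0)
2. A lies on line LW with LA:AW = -1:2 ⇒ A = (0, 2)
2·[AWB] = 10/9, 2·[BAF] = -8/9
[AWB]:[BAF] = 10/9:-8/9 = -5/4

[AWB]:[BAF] = -5/4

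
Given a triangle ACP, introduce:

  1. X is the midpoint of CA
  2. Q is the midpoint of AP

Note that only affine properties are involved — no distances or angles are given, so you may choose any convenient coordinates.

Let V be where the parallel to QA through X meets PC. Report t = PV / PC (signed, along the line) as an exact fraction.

t = 1/2

Set A = (0, 0), C = (1, 0), P = (0, 1); any affine frame gives the same invariant.
1. X is the midpoint of CA ⇒ X = (1/2, 0)
2. Q is the midpoint of AP ⇒ Q = (0, 1/2)
through X parallel to QA: direction (0, -1/2); meets PC at V = (1/2, 1/2)
V = P + t·(C−P) with t = 1/2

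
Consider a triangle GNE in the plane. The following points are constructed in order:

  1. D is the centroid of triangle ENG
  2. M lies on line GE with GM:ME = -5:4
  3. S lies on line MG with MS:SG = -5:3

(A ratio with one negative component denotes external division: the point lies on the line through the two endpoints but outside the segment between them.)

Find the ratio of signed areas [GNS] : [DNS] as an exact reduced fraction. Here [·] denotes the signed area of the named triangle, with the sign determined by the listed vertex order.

[GNS]:[DNS] = 45/32

Choose coordinates G = (0, 0), N = (1, 0), E = (0, 1).
1. D is the centroid of triangle ENG ⇒ D = (1/3, 1/3)
2. M lies on line GE with GM:ME = -5:4 ⇒ M = (0, 5)
3. S lies on line MG with MS:SG = -5:3 ⇒ S = (0, -15/2)
2·[GNS] = -15/2, 2·[DNS] = -16/3
[GNS]:[DNS] = -15/2:-16/3 = 45/32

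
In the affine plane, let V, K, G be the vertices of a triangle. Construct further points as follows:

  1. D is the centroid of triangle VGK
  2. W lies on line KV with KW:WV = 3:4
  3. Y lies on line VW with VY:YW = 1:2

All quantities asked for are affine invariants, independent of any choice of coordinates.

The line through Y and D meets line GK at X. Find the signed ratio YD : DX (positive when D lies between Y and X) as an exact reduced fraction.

YD:DX = 10/7

Set V = (0, 0), K = (1, 0), G = (0, 1); any affine frame gives the same invariant.
1. D is the centroid of triangle VGK ⇒ D = (1/3, 1/3)
2. W lies on line KV with KW:WV = 3:4 ⇒ W = (4/7, 0)
3. Y lies on line VW with VY:YW = 1:2 ⇒ Y = (4/21, 0)
line YD meets GK at X = (13/30, 17/30)
D = Y + t·(X−Y) with t = 10/17, so YD:DX = 10/17:7/17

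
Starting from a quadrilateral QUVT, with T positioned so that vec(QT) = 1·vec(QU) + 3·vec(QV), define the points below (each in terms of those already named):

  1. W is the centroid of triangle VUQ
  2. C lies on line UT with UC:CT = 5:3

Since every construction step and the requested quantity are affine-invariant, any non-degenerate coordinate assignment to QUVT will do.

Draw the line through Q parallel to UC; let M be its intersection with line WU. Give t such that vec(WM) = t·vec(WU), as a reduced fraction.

t = -1/2

Choose coordinates Q = (0, 0), U = (1, 0), V = (0, 1), T = (1, 3).
1. W is the centroid of triangle VUQ ⇒ W = (1/3, 1/3)
2. C lies on line UT with UC:CT = 5:3 ⇒ C = (1, 15/8)
through Q parallel to UC: direction (0, 15/8); meets WU at M = (0, 1/2)
M = W + t·(U−W) with t = -1/2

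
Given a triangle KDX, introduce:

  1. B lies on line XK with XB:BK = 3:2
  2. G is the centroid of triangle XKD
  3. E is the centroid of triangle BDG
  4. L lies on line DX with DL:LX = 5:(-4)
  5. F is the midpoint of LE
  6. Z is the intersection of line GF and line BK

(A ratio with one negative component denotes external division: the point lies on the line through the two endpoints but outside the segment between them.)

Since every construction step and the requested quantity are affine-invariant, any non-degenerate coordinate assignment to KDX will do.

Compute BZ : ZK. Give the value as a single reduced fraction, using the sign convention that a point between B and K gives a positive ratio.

BZ:ZK = -14/33

Choose coordinates K = (0, 0), D = (1, 0), X = (0, 1).
1. B lies on line XK with XB:BK = 3:2 ⇒ B = (0, 2/5)
2. G is the centroid of triangle XKD ⇒ G = (1/3, 1/3)
3. E is the centroid of triangle BDG ⇒ E = (4/9, 11/45)
4. L lies on line DX with DL:LX = 5:(-4) ⇒ L = (-4, 5)
5. F is the midpoint of LE ⇒ F = (-16/9, 118/45)
6. Z is the intersection of line GF and line BK ⇒ Z = (0, 66/95)
Z = B + t·(K−B) with t = -14/19, so BZ:ZK = t:(1−t) = -14/19:33/19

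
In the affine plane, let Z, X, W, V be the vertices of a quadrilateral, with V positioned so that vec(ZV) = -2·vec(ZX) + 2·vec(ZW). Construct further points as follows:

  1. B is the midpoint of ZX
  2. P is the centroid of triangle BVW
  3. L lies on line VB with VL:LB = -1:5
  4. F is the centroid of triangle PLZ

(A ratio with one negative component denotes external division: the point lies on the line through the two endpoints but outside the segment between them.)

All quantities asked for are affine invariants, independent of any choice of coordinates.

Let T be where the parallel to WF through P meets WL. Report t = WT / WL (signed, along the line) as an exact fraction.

t = -2/27

Assign Z = (0, 0), X = (1, 0), W = (0, 1), V = (-2, 2) — the answer is frame-independent, so this choice is without loss of generality.
1. B is the midpoint of ZX ⇒ B = (1/2, 0)
2. P is the centroid of triangle BVW ⇒ P = (-1/2, 1)
3. L lies on line VB with VL:LB = -1:5 ⇒ L = (-21/8, 5/2)
4. F is the centroid of triangle PLZ ⇒ F = (-25/24, 7/6)
through P parallel to WF: direction (-25/24, 1/6); meets WL at T = (7/36, 8/9)
T = W + t·(L−W) with t = -2/27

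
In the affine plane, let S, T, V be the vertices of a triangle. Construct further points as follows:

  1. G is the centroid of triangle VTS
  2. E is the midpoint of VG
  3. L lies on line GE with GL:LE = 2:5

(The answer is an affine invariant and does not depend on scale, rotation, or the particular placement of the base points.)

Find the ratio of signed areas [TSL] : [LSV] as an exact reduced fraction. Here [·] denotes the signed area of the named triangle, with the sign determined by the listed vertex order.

[TSL]:[LSV] = 3/2

Choose coordinates S = (0, 0), T = (1, 0), V = (0, 1).
1. G is the centroid of triangle VTS ⇒ G = (1/3, 1/3)
2. E is the midpoint of VG ⇒ E = (1/6, 2/3)
3. L lies on line GE with GL:LE = 2:5 ⇒ L = (2/7, 3/7)
2·[TSL] = -3/7, 2·[LSV] = -2/7
[TSL]:[LSV] = -3/7:-2/7 = 3/2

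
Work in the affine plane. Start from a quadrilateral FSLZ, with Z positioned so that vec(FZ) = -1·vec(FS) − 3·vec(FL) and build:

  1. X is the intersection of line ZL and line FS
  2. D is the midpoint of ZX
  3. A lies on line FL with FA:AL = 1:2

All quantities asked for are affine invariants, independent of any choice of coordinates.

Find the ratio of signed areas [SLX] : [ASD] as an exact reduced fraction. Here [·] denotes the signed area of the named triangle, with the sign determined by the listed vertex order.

Assign F = (0, 0), S = (1, 0), L = (0, 1), Z = (-1, -3) — the answer is frame-independent, so this choice is without loss of generality.
1. X is the intersection of line ZL and line FS ⇒ X = (-1/4, 0)
2. D is the midpoint of ZX ⇒ D = (-5/8, -3/2)
3. A lies on line FL with FA:AL = 1:2 ⇒ A = (0, 1/3)
2·[SLX] = 5/4, 2·[ASD] = -49/24
[SLX]:[ASD] = 5/4:-49/24 = -30/49

[SLX]:[ASD] = -30/49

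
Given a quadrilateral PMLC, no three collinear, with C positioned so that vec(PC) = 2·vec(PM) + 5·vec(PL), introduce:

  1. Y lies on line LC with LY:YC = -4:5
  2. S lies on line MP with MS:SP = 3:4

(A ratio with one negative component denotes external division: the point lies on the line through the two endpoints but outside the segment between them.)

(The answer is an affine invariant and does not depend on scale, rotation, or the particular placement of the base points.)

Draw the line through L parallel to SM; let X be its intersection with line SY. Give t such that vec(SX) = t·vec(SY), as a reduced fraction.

Set P = (0, 0), M = (1, 0), L = (0, 1), C = (2, 5); any affine frame gives the same invariant.
1. Y lies on line LC with LY:YC = -4:5 ⇒ Y = (-8, -15)
2. S lies on line MP with MS:SP = 3:4 ⇒ S = (4/7, 0)
through L parallel to SM: direction (3/7, 0); meets SY at X = (8/7, 1)
X = S + t·(Y−S) with t = -1/15

t = -1/15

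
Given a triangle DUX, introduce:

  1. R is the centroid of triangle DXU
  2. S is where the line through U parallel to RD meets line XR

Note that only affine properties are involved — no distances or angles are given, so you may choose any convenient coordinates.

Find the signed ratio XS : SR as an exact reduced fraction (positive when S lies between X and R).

XS:SR = -2

Set D = (0, 0), U = (1, 0), X = (0, 1); any affine frame gives the same invariant.
1. R is the centroid of triangle DXU ⇒ R = (1/3, 1/3)
2. S is where the line through U parallel to RD meets line XR ⇒ S = (2/3, -1/3)
S = X + t·(R−X) with t = 2, so XS:SR = t:(1−t) = 2:-1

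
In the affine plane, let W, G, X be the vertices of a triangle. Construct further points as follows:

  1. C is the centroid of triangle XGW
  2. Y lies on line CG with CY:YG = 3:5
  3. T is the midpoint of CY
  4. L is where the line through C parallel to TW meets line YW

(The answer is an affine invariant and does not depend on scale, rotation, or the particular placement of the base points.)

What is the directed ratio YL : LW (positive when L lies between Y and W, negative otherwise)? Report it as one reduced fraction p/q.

Set W = (0, 0), G = (1, 0), X = (0, 1); any affine frame gives the same invariant.
1. C is the centroid of triangle XGW ⇒ C = (1/3, 1/3)
2. Y lies on line CG with CY:YG = 3:5 ⇒ Y = (7/12, 5/24)
3. T is the midpoint of CY ⇒ T = (11/24, 13/48)
4. L is where the line through C parallel to TW meets line YW ⇒ L = (-7/12, -5/24)
L = Y + t·(W−Y) with t = 2, so YL:LW = t:(1−t) = 2:-1

YL:LW = -2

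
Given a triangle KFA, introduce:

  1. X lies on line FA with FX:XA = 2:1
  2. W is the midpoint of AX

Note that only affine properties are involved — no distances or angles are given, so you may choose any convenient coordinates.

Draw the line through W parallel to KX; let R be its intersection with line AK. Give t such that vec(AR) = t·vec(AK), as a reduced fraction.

t = 1/2

Work in coordinates with K = (0, 0), F = (1, 0), A = (0, 1).
1. X lies on line FA with FX:XA = 2:1 ⇒ X = (1/3, 2/3)
2. W is the midpoint of AX ⇒ W = (1/6, 5/6)
through W parallel to KX: direction (1/3, 2/3); meets AK at R = (0, 1/2)
R = A + t·(K−A) with t = 1/2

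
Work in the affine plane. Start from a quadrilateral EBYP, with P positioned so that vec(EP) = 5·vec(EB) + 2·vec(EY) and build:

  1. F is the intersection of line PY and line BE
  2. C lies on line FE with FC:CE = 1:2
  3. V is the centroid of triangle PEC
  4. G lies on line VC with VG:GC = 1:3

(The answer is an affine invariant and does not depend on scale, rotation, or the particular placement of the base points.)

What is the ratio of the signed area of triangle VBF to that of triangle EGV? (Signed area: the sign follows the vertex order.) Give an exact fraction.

[VBF]:[EGV] = 36/5

Assign E = (0, 0), B = (1, 0), Y = (0, 1), P = (5, 2) — the answer is frame-independent, so this choice is without loss of generality.
1. F is the intersection of line PY and line BE ⇒ F = (-5, 0)
2. C lies on line FE with FC:CE = 1:2 ⇒ C = (-10/3, 0)
3. V is the centroid of triangle PEC ⇒ V = (5/9, 2/3)
4. G lies on line VC with VG:GC = 1:3 ⇒ G = (-5/12, 1/2)
2·[VBF] = -4, 2·[EGV] = -5/9
[VBF]:[EGV] = -4:-5/9 = 36/5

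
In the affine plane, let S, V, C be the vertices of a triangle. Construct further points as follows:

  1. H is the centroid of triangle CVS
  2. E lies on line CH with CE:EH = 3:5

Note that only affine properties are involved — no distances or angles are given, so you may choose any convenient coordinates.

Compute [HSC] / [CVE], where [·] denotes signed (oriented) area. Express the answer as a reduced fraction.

Assign S = (0, 0), V = (1, 0), C = (0, 1) — the answer is frame-independent, so this choice is without loss of generality.
1. H is the centroid of triangle CVS ⇒ H = (1/3, 1/3)
2. E lies on line CH with CE:EH = 3:5 ⇒ E = (1/8, 3/4)
2·[HSC] = -1/3, 2·[CVE] = -1/8
[HSC]:[CVE] = -1/3:-1/8 = 8/3

[HSC]:[CVE] = 8/3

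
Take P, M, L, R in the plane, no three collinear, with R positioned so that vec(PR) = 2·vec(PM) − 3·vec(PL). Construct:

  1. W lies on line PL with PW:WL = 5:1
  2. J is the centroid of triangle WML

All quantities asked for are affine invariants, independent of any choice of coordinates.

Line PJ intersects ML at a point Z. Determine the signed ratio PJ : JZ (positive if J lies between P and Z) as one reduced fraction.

Work in coordinates with P = (0, 0), M = (1, 0), L = (0, 1), R = (2, -3).
1. W lies on line PL with PW:WL = 5:1 ⇒ W = (0, 5/6)
2. J is the centroid of triangle WML ⇒ J = (1/3, 11/18)
line PJ meets ML at Z = (6/17, 11/17)
J = P + t·(Z−P) with t = 17/18, so PJ:JZ = 17/18:1/18

PJ:JZ = 17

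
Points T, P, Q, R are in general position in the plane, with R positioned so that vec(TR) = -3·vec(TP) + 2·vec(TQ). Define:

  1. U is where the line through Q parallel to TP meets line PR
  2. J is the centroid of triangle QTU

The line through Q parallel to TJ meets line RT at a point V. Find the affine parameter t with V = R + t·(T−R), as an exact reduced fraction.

t = 5/4

Work in coordinates with T = (0, 0), P = (1, 0), Q = (0, 1), R = (-3, 2).
1. U is where the line through Q parallel to TP meets line PR ⇒ U = (-1, 1)
2. J is the centroid of triangle QTU ⇒ J = (-1/3, 2/3)
through Q parallel to TJ: direction (-1/3, 2/3); meets RT at V = (3/4, -1/2)
V = R + t·(T−R) with t = 5/4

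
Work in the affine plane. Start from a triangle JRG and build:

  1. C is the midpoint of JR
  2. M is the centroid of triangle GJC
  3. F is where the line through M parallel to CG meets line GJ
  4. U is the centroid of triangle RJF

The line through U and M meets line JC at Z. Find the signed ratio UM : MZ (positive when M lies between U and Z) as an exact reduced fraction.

UM:MZ = -1/3

Set J = (0, 0), R = (1, 0), G = (0, 1); any affine frame gives the same invariant.
1. C is the midpoint of JR ⇒ C = (1/2, 0)
2. M is the centroid of triangle GJC ⇒ M = (1/6, 1/3)
3. F is where the line through M parallel to CG meets line GJ ⇒ F = (0, 2/3)
4. U is the centroid of triangle RJF ⇒ U = (1/3, 2/9)
line UM meets JC at Z = (2/3, 0)
M = U + t·(Z−U) with t = -1/2, so UM:MZ = -1/2:3/2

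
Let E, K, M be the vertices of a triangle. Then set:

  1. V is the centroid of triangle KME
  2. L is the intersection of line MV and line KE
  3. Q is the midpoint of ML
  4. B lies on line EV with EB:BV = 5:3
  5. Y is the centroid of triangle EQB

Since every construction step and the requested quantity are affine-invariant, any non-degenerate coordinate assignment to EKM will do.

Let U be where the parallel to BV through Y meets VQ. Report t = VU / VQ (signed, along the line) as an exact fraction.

t = 1/3

Set E = (0, 0), K = (1, 0), M = (0, 1); any affine frame gives the same invariant.
1. V is the centroid of triangle KME ⇒ V = (1/3, 1/3)
2. L is the intersection of line MV and line KE ⇒ L = (1/2, 0)
3. Q is the midpoint of ML ⇒ Q = (1/4, 1/2)
4. B lies on line EV with EB:BV = 5:3 ⇒ B = (5/24, 5/24)
5. Y is the centroid of triangle EQB ⇒ Y = (11/72, 17/72)
through Y parallel to BV: direction (1/8, 1/8); meets VQ at U = (11/36, 7/18)
U = V + t·(Q−V) with t = 1/3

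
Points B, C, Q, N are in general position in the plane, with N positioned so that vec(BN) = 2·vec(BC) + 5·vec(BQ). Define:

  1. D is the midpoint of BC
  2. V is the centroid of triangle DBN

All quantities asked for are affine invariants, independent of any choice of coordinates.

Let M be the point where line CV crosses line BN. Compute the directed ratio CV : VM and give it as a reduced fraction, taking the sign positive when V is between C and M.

CV:VM = 5

Work in coordinates with B = (0, 0), C = (1, 0), Q = (0, 1), N = (2, 5).
1. D is the midpoint of BC ⇒ D = (1/2, 0)
2. V is the centroid of triangle DBN ⇒ V = (5/6, 5/3)
line CV meets BN at M = (4/5, 2)
V = C + t·(M−C) with t = 5/6, so CV:VM = 5/6:1/6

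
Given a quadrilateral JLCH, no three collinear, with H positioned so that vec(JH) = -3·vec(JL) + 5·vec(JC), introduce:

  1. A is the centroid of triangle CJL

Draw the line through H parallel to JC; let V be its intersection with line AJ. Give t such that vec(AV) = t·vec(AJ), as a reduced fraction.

t = 10

Assign J = (0, 0), L = (1, 0), C = (0, 1), H = (-3, 5) — the answer is frame-independent, so this choice is without loss of generality.
1. A is the centroid of triangle CJL ⇒ A = (1/3, 1/3)
through H parallel to JC: direction (0, 1); meets AJ at V = (-3, -3)
V = A + t·(J−A) with t = 10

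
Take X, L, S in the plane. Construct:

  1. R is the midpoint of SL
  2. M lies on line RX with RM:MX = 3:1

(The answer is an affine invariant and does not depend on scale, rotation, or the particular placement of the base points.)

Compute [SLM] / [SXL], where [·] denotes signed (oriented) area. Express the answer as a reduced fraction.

Choose coordinates X = (0, 0), L = (1, 0), S = (0, 1).
1. R is the midpoint of SL ⇒ R = (1/2, 1/2)
2. M lies on line RX with RM:MX = 3:1 ⇒ M = (1/8, 1/8)
2·[SLM] = -3/4, 2·[SXL] = 1
[SLM]:[SXL] = -3/4:1 = -3/4

[SLM]:[SXL] = -3/4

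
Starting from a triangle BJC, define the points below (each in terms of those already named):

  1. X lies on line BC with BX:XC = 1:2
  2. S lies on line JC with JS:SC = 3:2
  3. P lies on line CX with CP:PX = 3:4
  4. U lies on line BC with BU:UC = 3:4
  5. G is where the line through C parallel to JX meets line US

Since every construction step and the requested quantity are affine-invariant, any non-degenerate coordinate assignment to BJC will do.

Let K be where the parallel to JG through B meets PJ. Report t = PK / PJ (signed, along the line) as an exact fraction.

Choose coordinates B = (0, 0), J = (1, 0), C = (0, 1).
1. X lies on line BC with BX:XC = 1:2 ⇒ X = (0, 1/3)
2. S lies on line JC with JS:SC = 3:2 ⇒ S = (2/5, 3/5)
3. P lies on line CX with CP:PX = 3:4 ⇒ P = (0, 5/7)
4. U lies on line BC with BU:UC = 3:4 ⇒ U = (0, 3/7)
5. G is where the line through C parallel to JX meets line US ⇒ G = (3/4, 3/4)
through B parallel to JG: direction (-1/4, 3/4); meets PJ at K = (-5/16, 15/16)
K = P + t·(J−P) with t = -5/16

t = -5/16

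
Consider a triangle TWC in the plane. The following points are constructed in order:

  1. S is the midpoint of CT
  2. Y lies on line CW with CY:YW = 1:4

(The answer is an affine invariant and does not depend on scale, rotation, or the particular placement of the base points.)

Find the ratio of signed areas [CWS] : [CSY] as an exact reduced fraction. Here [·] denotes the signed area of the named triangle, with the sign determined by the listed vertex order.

[CWS]:[CSY] = -5

Set T = (0, 0), W = (1, 0), C = (0, 1); any affine frame gives the same invariant.
1. S is the midpoint of CT ⇒ S = (0, 1/2)
2. Y lies on line CW with CY:YW = 1:4 ⇒ Y = (1/5, 4/5)
2·[CWS] = -1/2, 2·[CSY] = 1/10
[CWS]:[CSY] = -1/2:1/10 = -5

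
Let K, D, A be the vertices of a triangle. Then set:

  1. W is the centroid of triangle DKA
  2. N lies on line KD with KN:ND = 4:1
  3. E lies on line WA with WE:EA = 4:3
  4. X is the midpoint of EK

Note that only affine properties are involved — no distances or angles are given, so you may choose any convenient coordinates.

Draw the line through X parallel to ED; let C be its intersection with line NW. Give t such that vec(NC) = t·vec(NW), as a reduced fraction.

Set K = (0, 0), D = (1, 0), A = (0, 1); any affine frame gives the same invariant.
1. W is the centroid of triangle DKA ⇒ W = (1/3, 1/3)
2. N lies on line KD with KN:ND = 4:1 ⇒ N = (4/5, 0)
3. E lies on line WA with WE:EA = 4:3 ⇒ E = (1/7, 5/7)
4. X is the midpoint of EK ⇒ X = (1/14, 5/14)
through X parallel to ED: direction (6/7, -5/7); meets NW at C = (-13/10, 3/2)
C = N + t·(W−N) with t = 9/2

t = 9/2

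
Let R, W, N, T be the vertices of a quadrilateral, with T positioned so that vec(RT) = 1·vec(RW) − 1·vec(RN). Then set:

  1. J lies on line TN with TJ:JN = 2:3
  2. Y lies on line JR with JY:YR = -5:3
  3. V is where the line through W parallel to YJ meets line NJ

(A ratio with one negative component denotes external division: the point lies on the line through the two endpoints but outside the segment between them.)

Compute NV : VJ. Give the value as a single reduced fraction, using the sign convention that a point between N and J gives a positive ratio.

Assign R = (0, 0), W = (1, 0), N = (0, 1), T = (1, -1) — the answer is frame-independent, so this choice is without loss of generality.
1. J lies on line TN with TJ:JN = 2:3 ⇒ J = (3/5, -1/5)
2. Y lies on line JR with JY:YR = -5:3 ⇒ Y = (-9/10, 3/10)
3. V is where the line through W parallel to YJ meets line NJ ⇒ V = (2/5, 1/5)
V = N + t·(J−N) with t = 2/3, so NV:VJ = t:(1−t) = 2/3:1/3

NV:VJ = 2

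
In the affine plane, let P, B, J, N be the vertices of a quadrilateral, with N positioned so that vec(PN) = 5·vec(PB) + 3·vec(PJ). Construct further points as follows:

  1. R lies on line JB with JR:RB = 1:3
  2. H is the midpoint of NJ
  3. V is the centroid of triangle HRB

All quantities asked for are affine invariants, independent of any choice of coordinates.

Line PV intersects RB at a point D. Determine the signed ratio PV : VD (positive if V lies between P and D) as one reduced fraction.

PV:VD = -13/7

Choose coordinates P = (0, 0), B = (1, 0), J = (0, 1), N = (5, 3).
1. R lies on line JB with JR:RB = 1:3 ⇒ R = (1/4, 3/4)
2. H is the midpoint of NJ ⇒ H = (5/2, 2)
3. V is the centroid of triangle HRB ⇒ V = (5/4, 11/12)
line PV meets RB at D = (15/26, 11/26)
V = P + t·(D−P) with t = 13/6, so PV:VD = 13/6:-7/6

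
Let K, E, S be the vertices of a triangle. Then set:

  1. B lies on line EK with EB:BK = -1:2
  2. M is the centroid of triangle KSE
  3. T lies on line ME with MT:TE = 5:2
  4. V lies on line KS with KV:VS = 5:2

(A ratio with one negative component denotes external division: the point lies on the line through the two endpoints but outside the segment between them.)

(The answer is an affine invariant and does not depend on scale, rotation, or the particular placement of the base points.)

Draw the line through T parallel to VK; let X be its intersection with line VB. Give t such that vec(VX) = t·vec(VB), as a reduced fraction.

t = 17/42

Work in coordinates with K = (0, 0), E = (1, 0), S = (0, 1).
1. B lies on line EK with EB:BK = -1:2 ⇒ B = (2, 0)
2. M is the centroid of triangle KSE ⇒ M = (1/3, 1/3)
3. T lies on line ME with MT:TE = 5:2 ⇒ T = (17/21, 2/21)
4. V lies on line KS with KV:VS = 5:2 ⇒ V = (0, 5/7)
through T parallel to VK: direction (0, -5/7); meets VB at X = (17/21, 125/294)
X = V + t·(B−V) with t = 17/42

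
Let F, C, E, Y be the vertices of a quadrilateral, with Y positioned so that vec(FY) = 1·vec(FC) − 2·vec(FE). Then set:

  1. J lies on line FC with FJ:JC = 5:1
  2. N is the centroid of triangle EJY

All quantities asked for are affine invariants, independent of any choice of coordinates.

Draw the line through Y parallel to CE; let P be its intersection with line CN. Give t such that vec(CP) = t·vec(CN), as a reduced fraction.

Set F = (0, 0), C = (1, 0), E = (0, 1), Y = (1, -2); any affine frame gives the same invariant.
1. J lies on line FC with FJ:JC = 5:1 ⇒ J = (5/6, 0)
2. N is the centroid of triangle EJY ⇒ N = (11/18, -1/3)
through Y parallel to CE: direction (-1, 1); meets CN at P = (-1/13, -12/13)
P = C + t·(N−C) with t = 36/13

t = 36/13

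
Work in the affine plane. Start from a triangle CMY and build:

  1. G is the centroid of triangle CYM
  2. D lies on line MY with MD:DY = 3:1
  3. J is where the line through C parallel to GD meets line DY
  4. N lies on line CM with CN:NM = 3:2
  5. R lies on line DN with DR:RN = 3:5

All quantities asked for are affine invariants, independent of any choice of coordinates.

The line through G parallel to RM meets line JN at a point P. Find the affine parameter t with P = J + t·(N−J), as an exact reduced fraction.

t = 47/60

Set C = (0, 0), M = (1, 0), Y = (0, 1); any affine frame gives the same invariant.
1. G is the centroid of triangle CYM ⇒ G = (1/3, 1/3)
2. D lies on line MY with MD:DY = 3:1 ⇒ D = (1/4, 3/4)
3. J is where the line through C parallel to GD meets line DY ⇒ J = (-1/4, 5/4)
4. N lies on line CM with CN:NM = 3:2 ⇒ N = (3/5, 0)
5. R lies on line DN with DR:RN = 3:5 ⇒ R = (61/160, 15/32)
through G parallel to RM: direction (99/160, -15/32); meets JN at P = (499/1200, 13/48)
P = J + t·(N−J) with t = 47/60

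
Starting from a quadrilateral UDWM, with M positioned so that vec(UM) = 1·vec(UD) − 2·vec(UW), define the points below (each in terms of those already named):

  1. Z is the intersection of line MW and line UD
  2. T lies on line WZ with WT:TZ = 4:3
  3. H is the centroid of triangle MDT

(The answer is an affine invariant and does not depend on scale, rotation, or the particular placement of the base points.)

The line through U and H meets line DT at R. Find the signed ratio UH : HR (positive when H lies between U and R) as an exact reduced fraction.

UH:HR = -7/34

Set U = (0, 0), D = (1, 0), W = (0, 1), M = (1, -2); any affine frame gives the same invariant.
1. Z is the intersection of line MW and line UD ⇒ Z = (1/3, 0)
2. T lies on line WZ with WT:TZ = 4:3 ⇒ T = (4/21, 3/7)
3. H is the centroid of triangle MDT ⇒ H = (46/63, -11/21)
line UH meets DT at R = (-138/49, 99/49)
H = U + t·(R−U) with t = -7/27, so UH:HR = -7/27:34/27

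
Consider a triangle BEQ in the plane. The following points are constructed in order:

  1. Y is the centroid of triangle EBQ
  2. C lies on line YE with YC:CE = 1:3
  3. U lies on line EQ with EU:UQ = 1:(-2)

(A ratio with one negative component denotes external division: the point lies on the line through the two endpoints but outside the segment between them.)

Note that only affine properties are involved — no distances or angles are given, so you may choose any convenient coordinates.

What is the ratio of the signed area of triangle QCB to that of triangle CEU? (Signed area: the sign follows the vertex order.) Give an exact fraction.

[QCB]:[CEU] = 2

Work in coordinates with B = (0, 0), E = (1, 0), Q = (0, 1).
1. Y is the centroid of triangle EBQ ⇒ Y = (1/3, 1/3)
2. C lies on line YE with YC:CE = 1:3 ⇒ C = (1/2, 1/4)
3. U lies on line EQ with EU:UQ = 1:(-2) ⇒ U = (2, -1)
2·[QCB] = -1/2, 2·[CEU] = -1/4
[QCB]:[CEU] = -1/2:-1/4 = 2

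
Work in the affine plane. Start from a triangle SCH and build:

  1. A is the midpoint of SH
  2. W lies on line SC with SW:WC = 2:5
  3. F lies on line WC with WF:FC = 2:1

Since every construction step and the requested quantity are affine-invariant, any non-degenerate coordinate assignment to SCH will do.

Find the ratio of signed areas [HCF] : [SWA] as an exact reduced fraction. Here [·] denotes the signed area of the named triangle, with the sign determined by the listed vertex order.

[HCF]:[SWA] = -5/3

Work in coordinates with S = (0, 0), C = (1, 0), H = (0, 1).
1. A is the midpoint of SH ⇒ A = (0, 1/2)
2. W lies on line SC with SW:WC = 2:5 ⇒ W = (2/7, 0)
3. F lies on line WC with WF:FC = 2:1 ⇒ F = (16/21, 0)
2·[HCF] = -5/21, 2·[SWA] = 1/7
[HCF]:[SWA] = -5/21:1/7 = -5/3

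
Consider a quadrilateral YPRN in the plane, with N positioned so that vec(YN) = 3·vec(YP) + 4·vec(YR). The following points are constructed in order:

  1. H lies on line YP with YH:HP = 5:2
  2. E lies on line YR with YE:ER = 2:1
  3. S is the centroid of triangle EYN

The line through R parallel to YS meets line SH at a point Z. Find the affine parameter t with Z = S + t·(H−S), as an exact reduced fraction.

Set Y = (0, 0), P = (1, 0), R = (0, 1), N = (3, 4); any affine frame gives the same invariant.
1. H lies on line YP with YH:HP = 5:2 ⇒ H = (5/7, 0)
2. E lies on line YR with YE:ER = 2:1 ⇒ E = (0, 2/3)
3. S is the centroid of triangle EYN ⇒ S = (1, 14/9)
through R parallel to YS: direction (1, 14/9); meets SH at Z = (44/35, 133/45)
Z = S + t·(H−S) with t = -9/10

t = -9/10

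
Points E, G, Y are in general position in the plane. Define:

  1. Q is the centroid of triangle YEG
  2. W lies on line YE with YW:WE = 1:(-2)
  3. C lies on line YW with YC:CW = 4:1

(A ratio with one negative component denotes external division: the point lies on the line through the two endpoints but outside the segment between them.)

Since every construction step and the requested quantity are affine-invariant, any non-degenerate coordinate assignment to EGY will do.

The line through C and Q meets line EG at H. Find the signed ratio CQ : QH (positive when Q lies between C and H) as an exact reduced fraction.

CQ:QH = 22/5

Work in coordinates with E = (0, 0), G = (1, 0), Y = (0, 1).
1. Q is the centroid of triangle YEG ⇒ Q = (1/3, 1/3)
2. W lies on line YE with YW:WE = 1:(-2) ⇒ W = (0, 2)
3. C lies on line YW with YC:CW = 4:1 ⇒ C = (0, 9/5)
line CQ meets EG at H = (9/22, 0)
Q = C + t·(H−C) with t = 22/27, so CQ:QH = 22/27:5/27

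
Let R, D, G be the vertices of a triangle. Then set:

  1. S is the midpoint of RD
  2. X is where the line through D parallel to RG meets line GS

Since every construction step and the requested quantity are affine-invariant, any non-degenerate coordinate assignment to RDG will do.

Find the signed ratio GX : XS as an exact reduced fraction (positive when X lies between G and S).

GX:XS = -2

Assign R = (0, 0), D = (1, 0), G = (0, 1) — the answer is frame-independent, so this choice is without loss of generality.
1. S is the midpoint of RD ⇒ S = (1/2, 0)
2. X is where the line through D parallel to RG meets line GS ⇒ X = (1, -1)
X = G + t·(S−G) with t = 2, so GX:XS = t:(1−t) = 2:-1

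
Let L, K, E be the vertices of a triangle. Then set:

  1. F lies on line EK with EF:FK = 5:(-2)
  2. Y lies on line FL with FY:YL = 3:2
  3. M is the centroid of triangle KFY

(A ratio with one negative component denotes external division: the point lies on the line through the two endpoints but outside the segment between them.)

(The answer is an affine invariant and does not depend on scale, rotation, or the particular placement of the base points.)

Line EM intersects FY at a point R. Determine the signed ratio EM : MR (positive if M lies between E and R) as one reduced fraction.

EM:MR = 13/2

Assign L = (0, 0), K = (1, 0), E = (0, 1) — the answer is frame-independent, so this choice is without loss of generality.
1. F lies on line EK with EF:FK = 5:(-2) ⇒ F = (5/3, -2/3)
2. Y lies on line FL with FY:YL = 3:2 ⇒ Y = (2/3, -4/15)
3. M is the centroid of triangle KFY ⇒ M = (10/9, -14/45)
line EM meets FY at R = (50/39, -20/39)
M = E + t·(R−E) with t = 13/15, so EM:MR = 13/15:2/15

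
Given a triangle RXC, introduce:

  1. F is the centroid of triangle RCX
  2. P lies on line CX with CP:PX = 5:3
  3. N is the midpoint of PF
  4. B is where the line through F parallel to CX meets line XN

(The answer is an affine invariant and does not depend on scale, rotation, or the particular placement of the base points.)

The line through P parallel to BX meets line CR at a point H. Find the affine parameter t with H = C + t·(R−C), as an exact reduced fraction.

t = 1/5

Set R = (0, 0), X = (1, 0), C = (0, 1); any affine frame gives the same invariant.
1. F is the centroid of triangle RCX ⇒ F = (1/3, 1/3)
2. P lies on line CX with CP:PX = 5:3 ⇒ P = (5/8, 3/8)
3. N is the midpoint of PF ⇒ N = (23/48, 17/48)
4. B is where the line through F parallel to CX meets line XN ⇒ B = (-1/24, 17/24)
through P parallel to BX: direction (25/24, -17/24); meets CR at H = (0, 4/5)
H = C + t·(R−C) with t = 1/5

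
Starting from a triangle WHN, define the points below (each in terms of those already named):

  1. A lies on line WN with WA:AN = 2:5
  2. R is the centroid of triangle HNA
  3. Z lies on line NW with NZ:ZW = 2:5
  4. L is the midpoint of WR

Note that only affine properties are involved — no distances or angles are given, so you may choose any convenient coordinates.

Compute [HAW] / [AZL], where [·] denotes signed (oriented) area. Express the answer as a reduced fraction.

Choose coordinates W = (0, 0), H = (1, 0), N = (0, 1).
1. A lies on line WN with WA:AN = 2:5 ⇒ A = (0, 2/7)
2. R is the centroid of triangle HNA ⇒ R = (1/3, 3/7)
3. Z lies on line NW with NZ:ZW = 2:5 ⇒ Z = (0, 5/7)
4. L is the midpoint of WR ⇒ L = (1/6, 3/14)
2·[HAW] = 2/7, 2·[AZL] = -1/14
[HAW]:[AZL] = 2/7:-1/14 = -4

[HAW]:[AZL] = -4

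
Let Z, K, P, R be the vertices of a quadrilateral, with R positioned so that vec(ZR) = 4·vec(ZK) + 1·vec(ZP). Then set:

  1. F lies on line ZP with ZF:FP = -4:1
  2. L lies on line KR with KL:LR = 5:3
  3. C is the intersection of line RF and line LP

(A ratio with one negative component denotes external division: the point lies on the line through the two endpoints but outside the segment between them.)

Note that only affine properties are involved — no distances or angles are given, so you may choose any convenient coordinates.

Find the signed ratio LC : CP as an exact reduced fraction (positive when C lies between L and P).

Set Z = (0, 0), K = (1, 0), P = (0, 1), R = (4, 1); any affine frame gives the same invariant.
1. F lies on line ZP with ZF:FP = -4:1 ⇒ F = (0, 4/3)
2. L lies on line KR with KL:LR = 5:3 ⇒ L = (23/8, 5/8)
3. C is the intersection of line RF and line LP ⇒ C = (-92/13, 25/13)
C = L + t·(P−L) with t = 45/13, so LC:CP = t:(1−t) = 45/13:-32/13

LC:CP = -45/32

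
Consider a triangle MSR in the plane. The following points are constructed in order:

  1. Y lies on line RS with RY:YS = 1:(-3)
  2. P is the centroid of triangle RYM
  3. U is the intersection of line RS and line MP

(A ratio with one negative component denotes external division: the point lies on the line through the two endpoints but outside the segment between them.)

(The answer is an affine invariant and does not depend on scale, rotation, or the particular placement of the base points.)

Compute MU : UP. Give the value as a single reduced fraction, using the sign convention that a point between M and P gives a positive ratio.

MU:UP = -3

Choose coordinates M = (0, 0), S = (1, 0), R = (0, 1).
1. Y lies on line RS with RY:YS = 1:(-3) ⇒ Y = (-1/2, 3/2)
2. P is the centroid of triangle RYM ⇒ P = (-1/6, 5/6)
3. U is the intersection of line RS and line MP ⇒ U = (-1/4, 5/4)
U = M + t·(P−M) with t = 3/2, so MU:UP = t:(1−t) = 3/2:-1/2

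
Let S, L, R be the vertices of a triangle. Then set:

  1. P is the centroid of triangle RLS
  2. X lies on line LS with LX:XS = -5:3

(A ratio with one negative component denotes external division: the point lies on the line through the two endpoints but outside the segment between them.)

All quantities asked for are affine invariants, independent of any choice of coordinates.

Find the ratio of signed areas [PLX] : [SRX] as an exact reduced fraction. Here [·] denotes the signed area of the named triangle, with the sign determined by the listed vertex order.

[PLX]:[SRX] = -5/9

Set S = (0, 0), L = (1, 0), R = (0, 1); any affine frame gives the same invariant.
1. P is the centroid of triangle RLS ⇒ P = (1/3, 1/3)
2. X lies on line LS with LX:XS = -5:3 ⇒ X = (-3/2, 0)
2·[PLX] = -5/6, 2·[SRX] = 3/2
[PLX]:[SRX] = -5/6:3/2 = -5/9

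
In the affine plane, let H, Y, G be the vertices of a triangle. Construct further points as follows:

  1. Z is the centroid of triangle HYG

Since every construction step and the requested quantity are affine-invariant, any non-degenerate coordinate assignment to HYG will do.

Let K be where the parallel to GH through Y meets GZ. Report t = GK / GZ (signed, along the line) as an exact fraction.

t = 3

Work in coordinates with H = (0, 0), Y = (1, 0), G = (0, 1).
1. Z is the centroid of triangle HYG ⇒ Z = (1/3, 1/3)
through Y parallel to GH: direction (0, -1); meets GZ at K = (1, -1)
K = G + t·(Z−G) with t = 3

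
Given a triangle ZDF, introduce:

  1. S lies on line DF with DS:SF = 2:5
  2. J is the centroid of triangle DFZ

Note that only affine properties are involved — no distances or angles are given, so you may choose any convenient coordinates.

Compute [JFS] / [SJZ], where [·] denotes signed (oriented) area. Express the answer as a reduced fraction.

Work in coordinates with Z = (0, 0), D = (1, 0), F = (0, 1).
1. S lies on line DF with DS:SF = 2:5 ⇒ S = (5/7, 2/7)
2. J is the centroid of triangle DFZ ⇒ J = (1/3, 1/3)
2·[JFS] = -5/21, 2·[SJZ] = 1/7
[JFS]:[SJZ] = -5/21:1/7 = -5/3

[JFS]:[SJZ] = -5/3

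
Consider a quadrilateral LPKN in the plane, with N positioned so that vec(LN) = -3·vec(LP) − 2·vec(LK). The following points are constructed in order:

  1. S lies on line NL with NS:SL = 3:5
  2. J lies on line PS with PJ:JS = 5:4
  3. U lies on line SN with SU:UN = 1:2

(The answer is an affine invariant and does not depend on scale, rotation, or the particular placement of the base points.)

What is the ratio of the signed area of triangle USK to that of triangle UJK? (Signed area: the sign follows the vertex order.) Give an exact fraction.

Set L = (0, 0), P = (1, 0), K = (0, 1), N = (-3, -2); any affine frame gives the same invariant.
1. S lies on line NL with NS:SL = 3:5 ⇒ S = (-15/8, -5/4)
2. J lies on line PS with PJ:JS = 5:4 ⇒ J = (-43/72, -25/36)
3. U lies on line SN with SU:UN = 1:2 ⇒ U = (-9/4, -3/2)
2·[USK] = 3/8, 2·[UJK] = 167/72
[USK]:[UJK] = 3/8:167/72 = 27/167

[USK]:[UJK] = 27/167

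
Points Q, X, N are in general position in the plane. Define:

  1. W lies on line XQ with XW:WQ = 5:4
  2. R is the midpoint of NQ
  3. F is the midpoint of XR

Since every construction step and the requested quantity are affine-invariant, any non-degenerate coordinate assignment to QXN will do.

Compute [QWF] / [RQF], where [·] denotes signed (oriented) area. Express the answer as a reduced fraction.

[QWF]:[RQF] = 4/9

Assign Q = (0, 0), X = (1, 0), N = (0, 1) — the answer is frame-independent, so this choice is without loss of generality.
1. W lies on line XQ with XW:WQ = 5:4 ⇒ W = (4/9, 0)
2. R is the midpoint of NQ ⇒ R = (0, 1/2)
3. F is the midpoint of XR ⇒ F = (1/2, 1/4)
2·[QWF] = 1/9, 2·[RQF] = 1/4
[QWF]:[RQF] = 1/9:1/4 = 4/9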